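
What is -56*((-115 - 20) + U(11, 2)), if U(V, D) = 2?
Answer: 7448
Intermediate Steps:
-56*((-115 - 20) + U(11, 2)) = -56*((-115 - 20) + 2) = -56*(-135 + 2) = -56*(-133) = 7448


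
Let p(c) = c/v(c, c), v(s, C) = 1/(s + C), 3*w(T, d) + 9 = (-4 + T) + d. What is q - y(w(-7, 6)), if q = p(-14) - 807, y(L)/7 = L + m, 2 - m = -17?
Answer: -1546/3 ≈ -515.33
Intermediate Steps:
m = 19 (m = 2 - 1*(-17) = 2 + 17 = 19)
w(T, d) = -13/3 + T/3 + d/3 (w(T, d) = -3 + ((-4 + T) + d)/3 = -3 + (-4 + T + d)/3 = -3 + (-4/3 + T/3 + d/3) = -13/3 + T/3 + d/3)
v(s, C) = 1/(C + s)
p(c) = 2*c**2 (p(c) = c/(1/(c + c)) = c/(1/(2*c)) = c/((1/(2*c))) = c*(2*c) = 2*c**2)
y(L) = 133 + 7*L (y(L) = 7*(L + 19) = 7*(19 + L) = 133 + 7*L)
q = -415 (q = 2*(-14)**2 - 807 = 2*196 - 807 = 392 - 807 = -415)
q - y(w(-7, 6)) = -415 - (133 + 7*(-13/3 + (1/3)*(-7) + (1/3)*6)) = -415 - (133 + 7*(-13/3 - 7/3 + 2)) = -415 - (133 + 7*(-14/3)) = -415 - (133 - 98/3) = -415 - 1*301/3 = -415 - 301/3 = -1546/3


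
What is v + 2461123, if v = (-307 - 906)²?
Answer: 3932492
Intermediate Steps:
v = 1471369 (v = (-1213)² = 1471369)
v + 2461123 = 1471369 + 2461123 = 3932492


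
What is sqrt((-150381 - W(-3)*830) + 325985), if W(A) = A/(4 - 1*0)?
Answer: sqrt(704906)/2 ≈ 419.79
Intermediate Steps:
W(A) = A/4 (W(A) = A/(4 + 0) = A/4)
sqrt((-150381 - W(-3)*830) + 325985) = sqrt((-150381 - (1/4)*(-3)*830) + 325985) = sqrt((-150381 - (-3)*830/4) + 325985) = sqrt((-150381 - 1*(-1245/2)) + 325985) = sqrt((-150381 + 1245/2) + 325985) = sqrt(-299517/2 + 325985) = sqrt(352453/2) = sqrt(704906)/2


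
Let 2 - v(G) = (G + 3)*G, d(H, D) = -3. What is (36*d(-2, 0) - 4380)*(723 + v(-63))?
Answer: 13710840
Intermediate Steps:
v(G) = 2 - G*(3 + G) (v(G) = 2 - (G + 3)*G = 2 - (3 + G)*G = 2 - G*(3 + G))
(36*d(-2, 0) - 4380)*(723 + v(-63)) = (36*(-3) - 4380)*(723 + (2 - 1*(-63)² - 3*(-63))) = (-108 - 4380)*(723 + (2 - 1*3969 + 189)) = -4488*(723 + (2 - 3969 + 189)) = -4488*(723 - 3778) = -4488*(-3055) = 13710840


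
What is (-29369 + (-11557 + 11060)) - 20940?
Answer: -50806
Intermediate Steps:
(-29369 + (-11557 + 11060)) - 20940 = (-29369 - 497) - 20940 = -29866 - 20940 = -50806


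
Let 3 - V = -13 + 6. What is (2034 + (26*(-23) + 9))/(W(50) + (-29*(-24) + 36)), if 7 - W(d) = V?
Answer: 1445/729 ≈ 1.9822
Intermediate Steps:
V = 10 (V = 3 - (-13 + 6) = 3 - 1*(-7) = 3 + 7 = 10)
W(d) = -3 (W(d) = 7 - 1*10 = 7 - 10 = -3)
(2034 + (26*(-23) + 9))/(W(50) + (-29*(-24) + 36)) = (2034 + (26*(-23) + 9))/(-3 + (-29*(-24) + 36)) = (2034 + (-598 + 9))/(-3 + (696 + 36)) = (2034 - 589)/(-3 + 732) = 1445/729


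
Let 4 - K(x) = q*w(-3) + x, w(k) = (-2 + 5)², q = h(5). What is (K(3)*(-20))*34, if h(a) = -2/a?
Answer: -3128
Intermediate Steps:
q = -⅖ (q = -2/5 = -2*⅕ = -⅖ ≈ -0.40000)
w(k) = 9 (w(k) = 3² = 9)
K(x) = 38/5 - x (K(x) = 4 - (-⅖*9 + x) = 4 - (-18/5 + x) = 4 + (18/5 - x) = 38/5 - x)
(K(3)*(-20))*34 = ((38/5 - 1*3)*(-20))*34 = ((38/5 - 3)*(-20))*34 = ((23/5)*(-20))*34 = -92*34 = -3128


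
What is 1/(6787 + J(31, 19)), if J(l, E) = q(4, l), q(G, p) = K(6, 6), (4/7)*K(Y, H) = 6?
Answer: 2/13595 ≈ 0.00014711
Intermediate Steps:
K(Y, H) = 21/2 (K(Y, H) = (7/4)*6 = 21/2)
q(G, p) = 21/2
J(l, E) = 21/2
1/(6787 + J(31, 19)) = 1/(6787 + 21/2) = 1/(13595/2) = 2/13595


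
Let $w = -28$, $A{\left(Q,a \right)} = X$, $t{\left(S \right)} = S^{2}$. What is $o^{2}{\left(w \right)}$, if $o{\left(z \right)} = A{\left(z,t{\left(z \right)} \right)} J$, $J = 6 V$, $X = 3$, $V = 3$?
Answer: $2916$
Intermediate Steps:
$A{\left(Q,a \right)} = 3$
$J = 18$ ($J = 6 \cdot 3 = 18$)
$o{\left(z \right)} = 54$ ($o{\left(z \right)} = 3 \cdot 18 = 54$)
$o^{2}{\left(w \right)} = 54^{2} = 2916$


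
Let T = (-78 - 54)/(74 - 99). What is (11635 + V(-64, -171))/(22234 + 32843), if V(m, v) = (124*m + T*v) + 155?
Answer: 73778/1376925 ≈ 0.053582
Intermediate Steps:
T = 132/25 (T = -132/(-25) = -132*(-1/25) = 132/25 ≈ 5.2800)
V(m, v) = 155 + 124*m + 132*v/25 (V(m, v) = (124*m + 132*v/25) + 155 = 155 + 124*m + 132*v/25)
(11635 + V(-64, -171))/(22234 + 32843) = (11635 + (155 + 124*(-64) + (132/25)*(-171)))/(22234 + 32843) = (11635 + (155 - 7936 - 22572/25))/55077 = (11635 - 217097/25)*(1/55077) = (73778/25)*(1/55077) = 73778/1376925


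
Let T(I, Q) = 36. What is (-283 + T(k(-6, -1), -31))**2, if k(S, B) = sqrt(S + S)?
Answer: 61009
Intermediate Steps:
k(S, B) = sqrt(2)*sqrt(S) (k(S, B) = sqrt(2*S) = sqrt(2)*sqrt(S))
(-283 + T(k(-6, -1), -31))**2 = (-283 + 36)**2 = (-247)**2 = 61009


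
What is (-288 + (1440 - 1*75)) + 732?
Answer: 1809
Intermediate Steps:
(-288 + (1440 - 1*75)) + 732 = (-288 + (1440 - 75)) + 732 = (-288 + 1365) + 732 = 1077 + 732 = 1809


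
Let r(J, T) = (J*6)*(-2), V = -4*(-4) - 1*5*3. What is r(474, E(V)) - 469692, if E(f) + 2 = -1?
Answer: -475380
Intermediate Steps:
V = 1 (V = 16 - 5*3 = 16 - 15 = 1)
E(f) = -3 (E(f) = -2 - 1 = -3)
r(J, T) = -12*J (r(J, T) = (6*J)*(-2) = -12*J)
r(474, E(V)) - 469692 = -12*474 - 469692 = -5688 - 469692 = -475380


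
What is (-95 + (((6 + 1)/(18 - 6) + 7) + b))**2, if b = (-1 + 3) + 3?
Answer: 978121/144 ≈ 6792.5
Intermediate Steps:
b = 5 (b = 2 + 3 = 5)
(-95 + (((6 + 1)/(18 - 6) + 7) + b))**2 = (-95 + (((6 + 1)/(18 - 6) + 7) + 5))**2 = (-95 + ((7/12 + 7) + 5))**2 = (-95 + (91/12 + 5))**2 = (-95 + 151/12)**2 = (-989/12)**2 = 978121/144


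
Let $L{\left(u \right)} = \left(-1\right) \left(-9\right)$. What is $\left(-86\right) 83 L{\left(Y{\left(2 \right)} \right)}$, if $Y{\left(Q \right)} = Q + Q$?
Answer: $-64242$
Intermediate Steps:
$Y{\left(Q \right)} = 2 Q$
$L{\left(u \right)} = 9$
$\left(-86\right) 83 L{\left(Y{\left(2 \right)} \right)} = \left(-86\right) 83 \cdot 9 = \left(-7138\right) 9 = -64242$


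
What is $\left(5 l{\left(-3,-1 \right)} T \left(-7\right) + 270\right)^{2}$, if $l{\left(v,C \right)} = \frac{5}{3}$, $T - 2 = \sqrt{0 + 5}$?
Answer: $40525 - \frac{161000 \sqrt{5}}{9} \approx 524.23$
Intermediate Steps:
$T = 2 + \sqrt{5}$ ($T = 2 + \sqrt{0 + 5} = 2 + \sqrt{5} \approx 4.2361$)
$l{\left(v,C \right)} = \frac{5}{3}$ ($l{\left(v,C \right)} = 5 \cdot \frac{1}{3} = \frac{5}{3}$)
$\left(5 l{\left(-3,-1 \right)} T \left(-7\right) + 270\right)^{2} = \left(5 \frac{5 \left(2 + \sqrt{5}\right)}{3} \left(-7\right) + 270\right)^{2} = \left(5 \left(\frac{10}{3} + \frac{5 \sqrt{5}}{3}\right) \left(-7\right) + 270\right)^{2} = \left(\left(\frac{50}{3} + \frac{25 \sqrt{5}}{3}\right) \left(-7\right) + 270\right)^{2} = \left(\left(- \frac{350}{3} - \frac{175 \sqrt{5}}{3}\right) + 270\right)^{2} = \left(\frac{460}{3} - \frac{175 \sqrt{5}}{3}\right)^{2}$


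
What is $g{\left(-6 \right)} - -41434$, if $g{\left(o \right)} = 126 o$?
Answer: $40678$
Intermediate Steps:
$g{\left(-6 \right)} - -41434 = 126 \left(-6\right) - -41434 = -756 + 41434 = 40678$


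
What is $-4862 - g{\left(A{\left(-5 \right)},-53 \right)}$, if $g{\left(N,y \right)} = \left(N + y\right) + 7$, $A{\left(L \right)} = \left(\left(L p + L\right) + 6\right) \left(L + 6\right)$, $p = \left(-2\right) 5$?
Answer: $-4867$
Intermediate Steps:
$p = -10$
$A{\left(L \right)} = \left(6 + L\right) \left(6 - 9 L\right)$ ($A{\left(L \right)} = \left(\left(L \left(-10\right) + L\right) + 6\right) \left(L + 6\right) = \left(\left(- 10 L + L\right) + 6\right) \left(6 + L\right) = \left(- 9 L + 6\right) \left(6 + L\right) = \left(6 - 9 L\right) \left(6 + L\right) = \left(6 + L\right) \left(6 - 9 L\right)$)
$g{\left(N,y \right)} = 7 + N + y$
$-4862 - g{\left(A{\left(-5 \right)},-53 \right)} = -4862 - \left(7 - \left(-276 + 225\right) - 53\right) = -4862 - \left(7 + \left(36 + 240 - 225\right) - 53\right) = -4862 - \left(7 + 51 - 53\right) = -4862 - 5 = -4867$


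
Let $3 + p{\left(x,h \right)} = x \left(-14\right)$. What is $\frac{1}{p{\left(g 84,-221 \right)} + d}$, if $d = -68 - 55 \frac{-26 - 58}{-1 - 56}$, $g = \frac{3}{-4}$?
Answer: $\frac{19}{13869} \approx 0.00137$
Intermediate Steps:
$g = - \frac{3}{4}$ ($g = 3 \left(- \frac{1}{4}\right) = - \frac{3}{4} \approx -0.75$)
$p{\left(x,h \right)} = -3 - 14 x$ ($p{\left(x,h \right)} = -3 + x \left(-14\right) = -3 - 14 x$)
$d = - \frac{2832}{19}$ ($d = -68 - 55 \left(- \frac{84}{-57}\right) = -68 - 55 \left(\left(-84\right) \left(- \frac{1}{57}\right)\right) = -68 - \frac{1540}{19} = - \frac{2832}{19} \approx -149.05$)
$\frac{1}{p{\left(g 84,-221 \right)} + d} = \frac{1}{\left(-3 - 14 \left(\left(- \frac{3}{4}\right) 84\right)\right) - \frac{2832}{19}} = \frac{1}{\left(-3 - -882\right) - \frac{2832}{19}} = \frac{1}{\left(-3 + 882\right) - \frac{2832}{19}} = \frac{1}{879 - \frac{2832}{19}} = \frac{1}{\frac{13869}{19}} = \frac{19}{13869}$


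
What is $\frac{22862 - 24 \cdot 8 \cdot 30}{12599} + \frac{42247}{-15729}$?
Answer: $- \frac{263272595}{198169671} \approx -1.3285$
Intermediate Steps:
$\frac{22862 - 24 \cdot 8 \cdot 30}{12599} + \frac{42247}{-15729} = \left(22862 - 192 \cdot 30\right) \frac{1}{12599} + 42247 \left(- \frac{1}{15729}\right) = \left(22862 - 5760\right) \frac{1}{12599} - \frac{42247}{15729} = 17102 \cdot \frac{1}{12599} - \frac{42247}{15729} = \frac{17102}{12599} - \frac{42247}{15729} = - \frac{263272595}{198169671}$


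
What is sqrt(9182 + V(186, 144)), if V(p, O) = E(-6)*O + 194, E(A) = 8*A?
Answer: 4*sqrt(154) ≈ 49.639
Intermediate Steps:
V(p, O) = 194 - 48*O (V(p, O) = (8*(-6))*O + 194 = -48*O + 194 = 194 - 48*O)
sqrt(9182 + V(186, 144)) = sqrt(9182 + (194 - 48*144)) = sqrt(9182 + (194 - 6912)) = sqrt(9182 - 6718) = sqrt(2464) = 4*sqrt(154)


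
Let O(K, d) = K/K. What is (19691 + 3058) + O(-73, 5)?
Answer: 22750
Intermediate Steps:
O(K, d) = 1
(19691 + 3058) + O(-73, 5) = (19691 + 3058) + 1 = 22749 + 1 = 22750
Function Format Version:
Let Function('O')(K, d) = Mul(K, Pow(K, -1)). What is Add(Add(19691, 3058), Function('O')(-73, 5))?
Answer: 22750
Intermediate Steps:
Function('O')(K, d) = 1
Add(Add(19691, 3058), Function('O')(-73, 5)) = Add(Add(19691, 3058), 1) = Add(22749, 1) = 22750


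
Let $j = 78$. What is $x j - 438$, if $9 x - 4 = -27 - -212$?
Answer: $1200$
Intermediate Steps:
$x = 21$ ($x = \frac{4}{9} + \frac{-27 - -212}{9} = \frac{4}{9} + \frac{-27 + 212}{9} = \frac{4}{9} + \frac{1}{9} \cdot 185 = \frac{4}{9} + \frac{185}{9} = 21$)
$x j - 438 = 21 \cdot 78 - 438 = 1638 - 438 = 1200$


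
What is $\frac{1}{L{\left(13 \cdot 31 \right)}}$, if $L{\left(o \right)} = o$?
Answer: $\frac{1}{403} \approx 0.0024814$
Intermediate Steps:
$\frac{1}{L{\left(13 \cdot 31 \right)}} = \frac{1}{13 \cdot 31} = \frac{1}{403}$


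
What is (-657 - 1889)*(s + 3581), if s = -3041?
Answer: -1374840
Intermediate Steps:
(-657 - 1889)*(s + 3581) = (-657 - 1889)*(-3041 + 3581) = -2546*540 = -1374840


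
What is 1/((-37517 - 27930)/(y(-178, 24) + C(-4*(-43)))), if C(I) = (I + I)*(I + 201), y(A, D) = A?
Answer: -128134/65447 ≈ -1.9578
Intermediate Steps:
C(I) = 2*I*(201 + I) (C(I) = (2*I)*(201 + I) = 2*I*(201 + I))
1/((-37517 - 27930)/(y(-178, 24) + C(-4*(-43)))) = 1/((-37517 - 27930)/(-178 + 2*(-4*(-43))*(201 - 4*(-43)))) = 1/(-65447/(-178 + 2*172*(201 + 172))) = 1/(-65447/(-178 + 2*172*373)) = 1/(-65447/(-178 + 128312)) = 1/(-65447/128134) = -128134/65447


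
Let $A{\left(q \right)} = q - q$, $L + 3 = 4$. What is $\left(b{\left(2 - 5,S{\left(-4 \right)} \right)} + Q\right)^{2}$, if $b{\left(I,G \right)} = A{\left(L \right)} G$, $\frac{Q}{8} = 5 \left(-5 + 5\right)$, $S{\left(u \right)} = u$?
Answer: $0$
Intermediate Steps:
$L = 1$ ($L = -3 + 4 = 1$)
$A{\left(q \right)} = 0$
$Q = 0$ ($Q = 8 \cdot 5 \left(-5 + 5\right) = 8 \cdot 5 \cdot 0 = 8 \cdot 0 = 0$)
$b{\left(I,G \right)} = 0$ ($b{\left(I,G \right)} = 0 G = 0$)
$\left(b{\left(2 - 5,S{\left(-4 \right)} \right)} + Q\right)^{2} = \left(0 + 0\right)^{2} = 0^{2} = 0$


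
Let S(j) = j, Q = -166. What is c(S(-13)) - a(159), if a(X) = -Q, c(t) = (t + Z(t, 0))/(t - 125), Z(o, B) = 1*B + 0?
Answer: -22895/138 ≈ -165.91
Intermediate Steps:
Z(o, B) = B (Z(o, B) = B + 0 = B)
c(t) = t/(-125 + t) (c(t) = (t + 0)/(t - 125) = t/(-125 + t))
a(X) = 166 (a(X) = -1*(-166) = 166)
c(S(-13)) - a(159) = -13/(-125 - 13) - 1*166 = -13/(-138) - 166 = -13*(-1/138) - 166 = 13/138 - 166 = -22895/138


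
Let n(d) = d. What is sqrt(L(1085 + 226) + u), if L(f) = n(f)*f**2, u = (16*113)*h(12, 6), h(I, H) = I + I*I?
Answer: sqrt(2253525279) ≈ 47471.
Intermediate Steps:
h(I, H) = I + I**2
u = 282048 (u = (16*113)*(12*(1 + 12)) = 1808*(12*13) = 1808*156 = 282048)
L(f) = f**3 (L(f) = f*f**2 = f**3)
sqrt(L(1085 + 226) + u) = sqrt((1085 + 226)**3 + 282048) = sqrt(1311**3 + 282048) = sqrt(2253243231 + 282048) = sqrt(2253525279)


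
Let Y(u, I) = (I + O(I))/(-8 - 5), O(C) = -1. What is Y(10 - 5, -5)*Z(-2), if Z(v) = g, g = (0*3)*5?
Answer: 0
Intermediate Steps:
g = 0 (g = 0*5 = 0)
Z(v) = 0
Y(u, I) = 1/13 - I/13 (Y(u, I) = (I - 1)/(-8 - 5) = (-1 + I)/(-13) = (-1 + I)*(-1/13) = 1/13 - I/13)
Y(10 - 5, -5)*Z(-2) = (1/13 - 1/13*(-5))*0 = (1/13 + 5/13)*0 = (6/13)*0 = 0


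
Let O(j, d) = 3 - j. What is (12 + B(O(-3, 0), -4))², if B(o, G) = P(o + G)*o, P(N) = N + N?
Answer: 1296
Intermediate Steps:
P(N) = 2*N
B(o, G) = o*(2*G + 2*o) (B(o, G) = (2*(o + G))*o = (2*(G + o))*o = (2*G + 2*o)*o = o*(2*G + 2*o))
(12 + B(O(-3, 0), -4))² = (12 + 2*(3 - 1*(-3))*(-4 + (3 - 1*(-3))))² = (12 + 2*(3 + 3)*(-4 + (3 + 3)))² = (12 + 2*6*(-4 + 6))² = (12 + 2*6*2)² = (12 + 24)² = 36² = 1296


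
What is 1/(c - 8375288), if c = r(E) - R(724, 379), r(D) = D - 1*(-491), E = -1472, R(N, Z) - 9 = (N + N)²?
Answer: -1/10472982 ≈ -9.5484e-8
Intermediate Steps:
R(N, Z) = 9 + 4*N² (R(N, Z) = 9 + (N + N)² = 9 + (2*N)² = 9 + 4*N²)
r(D) = 491 + D (r(D) = D + 491 = 491 + D)
c = -2097694 (c = (491 - 1472) - (9 + 4*724²) = -981 - (9 + 4*524176) = -981 - (9 + 2096704) = -981 - 1*2096713 = -981 - 2096713 = -2097694)
1/(c - 8375288) = 1/(-2097694 - 8375288) = 1/(-10472982) = -1/10472982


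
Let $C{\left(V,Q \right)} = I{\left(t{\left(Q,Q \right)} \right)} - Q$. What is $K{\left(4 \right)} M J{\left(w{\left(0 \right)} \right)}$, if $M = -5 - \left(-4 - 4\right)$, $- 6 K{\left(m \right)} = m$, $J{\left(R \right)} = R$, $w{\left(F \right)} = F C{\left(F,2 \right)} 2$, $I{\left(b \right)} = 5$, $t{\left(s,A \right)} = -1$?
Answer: $0$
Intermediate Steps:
$C{\left(V,Q \right)} = 5 - Q$
$w{\left(F \right)} = 6 F$ ($w{\left(F \right)} = F \left(5 - 2\right) 2 = F 3 \cdot 2 = 3 F 2 = 6 F$)
$K{\left(m \right)} = - \frac{m}{6}$
$M = 3$ ($M = -5 - \left(-4 - 4\right) = -5 - -8 = -5 + 8 = 3$)
$K{\left(4 \right)} M J{\left(w{\left(0 \right)} \right)} = \left(- \frac{1}{6}\right) 4 \cdot 3 \cdot 6 \cdot 0 = \left(- \frac{2}{3}\right) 3 \cdot 0 = \left(-2\right) 0 = 0$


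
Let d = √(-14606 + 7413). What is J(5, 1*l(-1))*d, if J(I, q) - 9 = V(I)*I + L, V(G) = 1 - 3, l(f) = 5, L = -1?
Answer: -2*I*√7193 ≈ -169.62*I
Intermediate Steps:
V(G) = -2
d = I*√7193 (d = √(-7193) = I*√7193 ≈ 84.812*I)
J(I, q) = 8 - 2*I (J(I, q) = 9 + (-2*I - 1) = 9 + (-1 - 2*I) = 8 - 2*I)
J(5, 1*l(-1))*d = (8 - 2*5)*(I*√7193) = (8 - 10)*(I*√7193) = -2*I*√7193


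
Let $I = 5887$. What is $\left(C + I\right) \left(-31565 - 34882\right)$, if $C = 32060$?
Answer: $-2521464309$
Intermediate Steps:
$\left(C + I\right) \left(-31565 - 34882\right) = \left(32060 + 5887\right) \left(-31565 - 34882\right) = 37947 \left(-66447\right) = -2521464309$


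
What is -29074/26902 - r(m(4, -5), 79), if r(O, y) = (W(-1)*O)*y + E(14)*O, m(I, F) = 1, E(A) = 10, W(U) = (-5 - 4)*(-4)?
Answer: -38403691/13451 ≈ -2855.1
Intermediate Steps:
W(U) = 36 (W(U) = -9*(-4) = 36)
r(O, y) = 10*O + 36*O*y (r(O, y) = (36*O)*y + 10*O = 36*O*y + 10*O = 10*O + 36*O*y)
-29074/26902 - r(m(4, -5), 79) = -29074/26902 - 2*(5 + 18*79) = -29074*1/26902 - 2*(5 + 1422) = -14537/13451 - 2*1427 = -14537/13451 - 1*2854 = -14537/13451 - 2854 = -38403691/13451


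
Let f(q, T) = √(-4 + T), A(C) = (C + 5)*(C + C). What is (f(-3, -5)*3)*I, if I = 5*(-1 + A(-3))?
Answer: -585*I ≈ -585.0*I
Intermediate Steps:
A(C) = 2*C*(5 + C) (A(C) = (5 + C)*(2*C) = 2*C*(5 + C))
I = -65 (I = 5*(-1 + 2*(-3)*(5 - 3)) = 5*(-1 + 2*(-3)*2) = 5*(-1 - 12) = 5*(-13) = -65)
(f(-3, -5)*3)*I = (√(-4 - 5)*3)*(-65) = (√(-9)*3)*(-65) = ((3*I)*3)*(-65) = (9*I)*(-65) = -585*I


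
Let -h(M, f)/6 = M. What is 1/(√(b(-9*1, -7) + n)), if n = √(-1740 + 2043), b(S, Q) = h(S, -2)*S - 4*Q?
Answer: -I/√(458 - √303) ≈ -0.047641*I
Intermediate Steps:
h(M, f) = -6*M
b(S, Q) = -6*S² - 4*Q (b(S, Q) = (-6*S)*S - 4*Q = -6*S² - 4*Q)
n = √303 ≈ 17.407
1/(√(b(-9*1, -7) + n)) = 1/(√((-6*(-9*1)² - 4*(-7)) + √303)) = 1/(√((-6*(-9)² + 28) + √303)) = 1/(√((-6*81 + 28) + √303)) = 1/(√((-486 + 28) + √303)) = 1/(√(-458 + √303)) = (-458 + √303)^(-½)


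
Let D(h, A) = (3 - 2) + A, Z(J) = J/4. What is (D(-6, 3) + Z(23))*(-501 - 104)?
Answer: -23595/4 ≈ -5898.8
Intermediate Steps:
Z(J) = J/4 (Z(J) = J*(¼) = J/4)
D(h, A) = 1 + A
(D(-6, 3) + Z(23))*(-501 - 104) = ((1 + 3) + (¼)*23)*(-501 - 104) = (4 + 23/4)*(-605) = (39/4)*(-605) = -23595/4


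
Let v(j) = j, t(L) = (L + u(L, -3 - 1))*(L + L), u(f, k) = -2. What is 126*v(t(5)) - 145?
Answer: 3635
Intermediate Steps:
t(L) = 2*L*(-2 + L) (t(L) = (L - 2)*(L + L) = (-2 + L)*(2*L) = 2*L*(-2 + L))
126*v(t(5)) - 145 = 126*(2*5*(-2 + 5)) - 145 = 126*(2*5*3) - 145 = 126*30 - 145 = 3780 - 145 = 3635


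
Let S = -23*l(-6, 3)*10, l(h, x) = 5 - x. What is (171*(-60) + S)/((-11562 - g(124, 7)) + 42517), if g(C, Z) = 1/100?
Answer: -1072000/3095499 ≈ -0.34631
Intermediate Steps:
S = -460 (S = -23*(5 - 1*3)*10 = -23*(5 - 3)*10 = -23*2*10 = -46*10 = -460)
g(C, Z) = 1/100
(171*(-60) + S)/((-11562 - g(124, 7)) + 42517) = (171*(-60) - 460)/((-11562 - 1*1/100) + 42517) = (-10260 - 460)/((-11562 - 1/100) + 42517) = -10720/(-1156201/100 + 42517) = -10720/3095499/100 = -10720*100/3095499 = -1072000/3095499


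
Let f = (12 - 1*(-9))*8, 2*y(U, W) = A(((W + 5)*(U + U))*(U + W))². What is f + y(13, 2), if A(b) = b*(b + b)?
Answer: 111091436820168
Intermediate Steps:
A(b) = 2*b² (A(b) = b*(2*b) = 2*b²)
y(U, W) = 32*U⁴*(5 + W)⁴*(U + W)⁴ (y(U, W) = (2*(((W + 5)*(U + U))*(U + W))²)²/2 = (2*(((5 + W)*(2*U))*(U + W))²)²/2 = (2*((2*U*(5 + W))*(U + W))²)²/2 = (2*(2*U*(5 + W)*(U + W))²)²/2 = (2*(4*U²*(5 + W)²*(U + W)²))²/2 = (8*U²*(5 + W)²*(U + W)²)²/2 = (64*U⁴*(5 + W)⁴*(U + W)⁴)/2 = 32*U⁴*(5 + W)⁴*(U + W)⁴)
f = 168 (f = (12 + 9)*8 = 21*8 = 168)
f + y(13, 2) = 168 + 32*13⁴*(2² + 5*13 + 5*2 + 13*2)⁴ = 168 + 32*28561*(4 + 65 + 10 + 26)⁴ = 168 + 32*28561*105⁴ = 168 + 32*28561*121550625 = 168 + 111091436820000 = 111091436820168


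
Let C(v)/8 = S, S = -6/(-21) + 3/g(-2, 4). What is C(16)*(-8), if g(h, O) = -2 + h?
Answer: 208/7 ≈ 29.714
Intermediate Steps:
S = -13/28 (S = -6/(-21) + 3/(-2 - 2) = -6*(-1/21) + 3/(-4) = 2/7 + 3*(-¼) = 2/7 - ¾ = -13/28 ≈ -0.46429)
C(v) = -26/7 (C(v) = 8*(-13/28) = -26/7)
C(16)*(-8) = -26/7*(-8) = 208/7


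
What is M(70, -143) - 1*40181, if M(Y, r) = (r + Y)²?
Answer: -34852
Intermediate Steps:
M(Y, r) = (Y + r)²
M(70, -143) - 1*40181 = (70 - 143)² - 1*40181 = (-73)² - 40181 = 5329 - 40181 = -34852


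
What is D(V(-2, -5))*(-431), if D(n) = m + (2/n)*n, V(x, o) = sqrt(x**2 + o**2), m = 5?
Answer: -3017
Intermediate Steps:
V(x, o) = sqrt(o**2 + x**2)
D(n) = 7 (D(n) = 5 + (2/n)*n = 5 + 2 = 7)
D(V(-2, -5))*(-431) = 7*(-431) = -3017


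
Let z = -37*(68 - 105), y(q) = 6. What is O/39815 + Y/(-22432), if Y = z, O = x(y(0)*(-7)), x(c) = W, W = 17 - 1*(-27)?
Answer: -53519727/893130080 ≈ -0.059924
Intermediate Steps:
W = 44 (W = 17 + 27 = 44)
x(c) = 44
O = 44
z = 1369 (z = -37*(-37) = 1369)
Y = 1369
O/39815 + Y/(-22432) = 44/39815 + 1369/(-22432) = 44*(1/39815) + 1369*(-1/22432) = 44/39815 - 1369/22432 = -53519727/893130080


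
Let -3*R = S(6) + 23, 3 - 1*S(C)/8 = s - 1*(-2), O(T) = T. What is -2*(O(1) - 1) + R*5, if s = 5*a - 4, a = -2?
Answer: -715/3 ≈ -238.33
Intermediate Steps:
s = -14 (s = 5*(-2) - 4 = -10 - 4 = -14)
S(C) = 120 (S(C) = 24 - 8*(-14 - 1*(-2)) = 24 - 8*(-14 + 2) = 24 - 8*(-12) = 24 + 96 = 120)
R = -143/3 (R = -(120 + 23)/3 = -⅓*143 = -143/3 ≈ -47.667)
-2*(O(1) - 1) + R*5 = -2*(1 - 1) - 143/3*5 = -2*0 - 715/3 = 0 - 715/3 = -715/3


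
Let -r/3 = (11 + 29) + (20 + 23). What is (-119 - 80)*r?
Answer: 49551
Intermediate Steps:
r = -249 (r = -3*((11 + 29) + (20 + 23)) = -3*(40 + 43) = -3*83 = -249)
(-119 - 80)*r = (-119 - 80)*(-249) = -199*(-249) = 49551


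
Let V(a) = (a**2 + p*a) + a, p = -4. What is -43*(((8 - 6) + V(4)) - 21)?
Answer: 645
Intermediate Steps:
V(a) = a**2 - 3*a (V(a) = (a**2 - 4*a) + a = a**2 - 3*a)
-43*(((8 - 6) + V(4)) - 21) = -43*(((8 - 6) + 4*(-3 + 4)) - 21) = -43*((2 + 4*1) - 21) = -43*((2 + 4) - 21) = -43*(6 - 21) = -43*(-15) = 645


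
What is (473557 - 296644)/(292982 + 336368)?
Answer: 176913/629350 ≈ 0.28110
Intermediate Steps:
(473557 - 296644)/(292982 + 336368) = 176913/629350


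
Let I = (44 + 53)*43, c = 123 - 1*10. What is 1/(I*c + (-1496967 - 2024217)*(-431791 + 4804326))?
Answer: -1/15396499810117 ≈ -6.4950e-14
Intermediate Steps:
c = 113 (c = 123 - 10 = 113)
I = 4171 (I = 97*43 = 4171)
1/(I*c + (-1496967 - 2024217)*(-431791 + 4804326)) = 1/(4171*113 + (-1496967 - 2024217)*(-431791 + 4804326)) = 1/(471323 - 3521184*4372535) = 1/(471323 - 15396500281440) = 1/(-15396499810117) = -1/15396499810117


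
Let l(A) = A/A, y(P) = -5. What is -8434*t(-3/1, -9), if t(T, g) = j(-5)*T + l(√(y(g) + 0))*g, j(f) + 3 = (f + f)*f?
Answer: 1265100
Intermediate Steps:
l(A) = 1
j(f) = -3 + 2*f² (j(f) = -3 + (f + f)*f = -3 + (2*f)*f = -3 + 2*f²)
t(T, g) = g + 47*T (t(T, g) = (-3 + 2*(-5)²)*T + 1*g = (-3 + 2*25)*T + g = (-3 + 50)*T + g = 47*T + g = g + 47*T)
-8434*t(-3/1, -9) = -8434*(-9 + 47*(-3/1)) = -8434*(-9 + 47*(-3*1)) = -8434*(-9 + 47*(-3)) = -8434*(-9 - 141) = -8434*(-150) = 1265100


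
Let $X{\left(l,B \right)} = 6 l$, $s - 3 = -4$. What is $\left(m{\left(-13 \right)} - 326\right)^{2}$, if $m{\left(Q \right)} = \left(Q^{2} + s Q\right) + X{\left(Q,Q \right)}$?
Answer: $49284$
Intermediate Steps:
$s = -1$ ($s = 3 - 4 = -1$)
$m{\left(Q \right)} = Q^{2} + 5 Q$ ($m{\left(Q \right)} = \left(Q^{2} - Q\right) + 6 Q = Q^{2} + 5 Q$)
$\left(m{\left(-13 \right)} - 326\right)^{2} = \left(- 13 \left(5 - 13\right) - 326\right)^{2} = \left(\left(-13\right) \left(-8\right) - 326\right)^{2} = \left(104 - 326\right)^{2} = \left(-222\right)^{2} = 49284$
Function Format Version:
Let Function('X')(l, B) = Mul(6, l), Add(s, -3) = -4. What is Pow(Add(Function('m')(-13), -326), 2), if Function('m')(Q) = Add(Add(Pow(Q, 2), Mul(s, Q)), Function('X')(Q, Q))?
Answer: 49284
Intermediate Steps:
s = -1 (s = Add(3, -4) = -1)
Function('m')(Q) = Add(Pow(Q, 2), Mul(5, Q)) (Function('m')(Q) = Add(Add(Pow(Q, 2), Mul(-1, Q)), Mul(6, Q)) = Add(Pow(Q, 2), Mul(5, Q)))
Pow(Add(Function('m')(-13), -326), 2) = Pow(Add(Mul(-13, Add(5, -13)), -326), 2) = Pow(Add(Mul(-13, -8), -326), 2) = Pow(Add(104, -326), 2) = Pow(-222, 2) = 49284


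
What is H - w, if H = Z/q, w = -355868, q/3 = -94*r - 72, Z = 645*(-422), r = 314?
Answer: 5264756557/14794 ≈ 3.5587e+5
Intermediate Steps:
Z = -272190
q = -88764 (q = 3*(-94*314 - 72) = 3*(-29516 - 72) = 3*(-29588) = -88764)
H = 45365/14794 (H = -272190/(-88764) = -272190*(-1/88764) = 45365/14794 ≈ 3.0664)
H - w = 45365/14794 - 1*(-355868) = 45365/14794 + 355868 = 5264756557/14794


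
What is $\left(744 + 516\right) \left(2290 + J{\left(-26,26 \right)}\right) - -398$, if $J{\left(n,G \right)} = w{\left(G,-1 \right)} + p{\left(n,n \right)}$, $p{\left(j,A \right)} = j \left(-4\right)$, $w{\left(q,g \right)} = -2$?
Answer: $3014318$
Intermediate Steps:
$p{\left(j,A \right)} = - 4 j$
$J{\left(n,G \right)} = -2 - 4 n$
$\left(744 + 516\right) \left(2290 + J{\left(-26,26 \right)}\right) - -398 = \left(744 + 516\right) \left(2290 - -102\right) - -398 = 1260 \left(2290 + \left(-2 + 104\right)\right) + 398 = 1260 \left(2290 + 102\right) + 398 = 1260 \cdot 2392 + 398 = 3013920 + 398 = 3014318$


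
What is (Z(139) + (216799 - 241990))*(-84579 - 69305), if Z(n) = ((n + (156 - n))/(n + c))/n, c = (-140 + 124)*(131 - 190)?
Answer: 194518476238108/50179 ≈ 3.8765e+9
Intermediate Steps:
c = 944 (c = -16*(-59) = 944)
Z(n) = 156/(n*(944 + n)) (Z(n) = ((n + (156 - n))/(n + 944))/n = (156/(944 + n))/n = 156/(n*(944 + n)))
(Z(139) + (216799 - 241990))*(-84579 - 69305) = (156/(139*(944 + 139)) + (216799 - 241990))*(-84579 - 69305) = (156*(1/139)/1083 - 25191)*(-153884) = (156*(1/139)*(1/1083) - 25191)*(-153884) = (52/50179 - 25191)*(-153884) = -1264059137/50179*(-153884) = 194518476238108/50179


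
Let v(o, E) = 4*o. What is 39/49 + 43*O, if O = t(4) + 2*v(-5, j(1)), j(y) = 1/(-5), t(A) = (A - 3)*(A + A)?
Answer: -67385/49 ≈ -1375.2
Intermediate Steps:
t(A) = 2*A*(-3 + A) (t(A) = (-3 + A)*(2*A) = 2*A*(-3 + A))
j(y) = -1/5
O = -32 (O = 2*4*(-3 + 4) + 2*(4*(-5)) = 2*4*1 + 2*(-20) = 8 - 40 = -32)
39/49 + 43*O = 39/49 + 43*(-32) = 39*(1/49) - 1376 = 39/49 - 1376 = -67385/49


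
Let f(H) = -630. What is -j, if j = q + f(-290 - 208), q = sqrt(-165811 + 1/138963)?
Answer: 630 - 2*I*sqrt(800482256477574)/138963 ≈ 630.0 - 407.2*I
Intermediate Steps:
q = 2*I*sqrt(800482256477574)/138963 (q = sqrt(-165811 + 1/138963) = sqrt(-23041593992/138963) = 2*I*sqrt(800482256477574)/138963 ≈ 407.2*I)
j = -630 + 2*I*sqrt(800482256477574)/138963 (j = 2*I*sqrt(800482256477574)/138963 - 630 = -630 + 2*I*sqrt(800482256477574)/138963 ≈ -630.0 + 407.2*I)
-j = -(-630 + 2*I*sqrt(800482256477574)/138963) = 630 - 2*I*sqrt(800482256477574)/138963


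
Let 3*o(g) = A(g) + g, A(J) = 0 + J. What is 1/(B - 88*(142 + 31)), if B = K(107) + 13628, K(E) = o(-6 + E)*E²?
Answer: 3/2307910 ≈ 1.2999e-6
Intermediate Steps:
A(J) = J
o(g) = 2*g/3 (o(g) = (g + g)/3 = (2*g)/3 = 2*g/3)
K(E) = E²*(-4 + 2*E/3) (K(E) = (2*(-6 + E)/3)*E² = (-4 + 2*E/3)*E² = E²*(-4 + 2*E/3))
B = 2353582/3 (B = (⅔)*107²*(-6 + 107) + 13628 = (⅔)*11449*101 + 13628 = 2312698/3 + 13628 = 2353582/3 ≈ 7.8453e+5)
1/(B - 88*(142 + 31)) = 1/(2353582/3 - 88*(142 + 31)) = 1/(2353582/3 - 88*173) = 1/(2353582/3 - 15224) = 1/(2307910/3) = 3/2307910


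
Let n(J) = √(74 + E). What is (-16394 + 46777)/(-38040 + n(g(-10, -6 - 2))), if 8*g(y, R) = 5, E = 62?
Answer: -144471165/180880183 - 30383*√34/723520732 ≈ -0.79896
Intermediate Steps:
g(y, R) = 5/8 (g(y, R) = (⅛)*5 = 5/8)
n(J) = 2*√34 (n(J) = √(74 + 62) = √136 = 2*√34)
(-16394 + 46777)/(-38040 + n(g(-10, -6 - 2))) = (-16394 + 46777)/(-38040 + 2*√34) = 30383/(-38040 + 2*√34)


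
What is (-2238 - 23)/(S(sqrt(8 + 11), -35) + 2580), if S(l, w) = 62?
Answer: -2261/2642 ≈ -0.85579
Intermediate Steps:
(-2238 - 23)/(S(sqrt(8 + 11), -35) + 2580) = (-2238 - 23)/(62 + 2580) = -2261/2642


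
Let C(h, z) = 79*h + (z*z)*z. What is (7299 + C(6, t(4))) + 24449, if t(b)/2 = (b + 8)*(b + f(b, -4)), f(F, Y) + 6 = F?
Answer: 142814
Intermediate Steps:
f(F, Y) = -6 + F
t(b) = 2*(-6 + 2*b)*(8 + b) (t(b) = 2*((b + 8)*(b + (-6 + b))) = 2*((8 + b)*(-6 + 2*b)) = 2*((-6 + 2*b)*(8 + b)) = 2*(-6 + 2*b)*(8 + b))
C(h, z) = z**3 + 79*h (C(h, z) = 79*h + z**2*z = 79*h + z**3 = z**3 + 79*h)
(7299 + C(6, t(4))) + 24449 = (7299 + ((-96 + 4*4**2 + 20*4)**3 + 79*6)) + 24449 = (7299 + ((-96 + 4*16 + 80)**3 + 474)) + 24449 = (7299 + ((-96 + 64 + 80)**3 + 474)) + 24449 = (7299 + (48**3 + 474)) + 24449 = (7299 + (110592 + 474)) + 24449 = (7299 + 111066) + 24449 = 118365 + 24449 = 142814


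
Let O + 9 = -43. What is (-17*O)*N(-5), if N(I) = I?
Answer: -4420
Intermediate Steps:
O = -52 (O = -9 - 43 = -52)
(-17*O)*N(-5) = -17*(-52)*(-5) = 884*(-5) = -4420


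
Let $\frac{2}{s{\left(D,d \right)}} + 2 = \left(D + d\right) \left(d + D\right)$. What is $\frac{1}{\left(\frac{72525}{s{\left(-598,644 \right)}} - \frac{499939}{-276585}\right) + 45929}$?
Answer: $\frac{276585}{21215412543529} \approx 1.3037 \cdot 10^{-8}$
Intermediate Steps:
$s{\left(D,d \right)} = \frac{2}{-2 + \left(D + d\right)^{2}}$ ($s{\left(D,d \right)} = \frac{2}{-2 + \left(D + d\right) \left(d + D\right)} = \frac{2}{-2 + \left(D + d\right) \left(D + d\right)} = \frac{2}{-2 + \left(D + d\right)^{2}}$)
$\frac{1}{\left(\frac{72525}{s{\left(-598,644 \right)}} - \frac{499939}{-276585}\right) + 45929} = \frac{1}{\left(\frac{72525}{2 \frac{1}{-2 + \left(-598 + 644\right)^{2}}} - \frac{499939}{-276585}\right) + 45929} = \frac{1}{\left(\frac{72525}{2 \frac{1}{-2 + 46^{2}}} - - \frac{499939}{276585}\right) + 45929} = \frac{1}{\left(\frac{72525}{2 \frac{1}{-2 + 2116}} + \frac{499939}{276585}\right) + 45929} = \frac{1}{\left(\frac{72525}{2 \cdot \frac{1}{2114}} + \frac{499939}{276585}\right) + 45929} = \frac{1}{\left(72525 \frac{1}{\frac{1}{1057}} + \frac{499939}{276585}\right) + 45929} = \frac{1}{\left(72525 \cdot 1057 + \frac{499939}{276585}\right) + 45929} = \frac{1}{\left(76658925 + \frac{499939}{276585}\right) + 45929} = \frac{1}{\frac{21202709271064}{276585} + 45929} = \frac{1}{\frac{21215412543529}{276585}} = \frac{276585}{21215412543529}$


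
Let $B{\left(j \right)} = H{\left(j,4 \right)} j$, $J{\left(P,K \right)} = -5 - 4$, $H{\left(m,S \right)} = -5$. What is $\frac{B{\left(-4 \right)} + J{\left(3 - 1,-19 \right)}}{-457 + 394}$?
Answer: $- \frac{11}{63} \approx -0.1746$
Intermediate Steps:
$J{\left(P,K \right)} = -9$ ($J{\left(P,K \right)} = -5 - 4 = -9$)
$B{\left(j \right)} = - 5 j$
$\frac{B{\left(-4 \right)} + J{\left(3 - 1,-19 \right)}}{-457 + 394} = \frac{\left(-5\right) \left(-4\right) - 9}{-457 + 394} = \frac{20 - 9}{-63} = 11 \left(- \frac{1}{63}\right) = - \frac{11}{63}$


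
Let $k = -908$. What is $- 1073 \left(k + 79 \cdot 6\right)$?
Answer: $465682$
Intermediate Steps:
$- 1073 \left(k + 79 \cdot 6\right) = - 1073 \left(-908 + 79 \cdot 6\right) = - 1073 \left(-908 + 474\right) = \left(-1073\right) \left(-434\right) = 465682$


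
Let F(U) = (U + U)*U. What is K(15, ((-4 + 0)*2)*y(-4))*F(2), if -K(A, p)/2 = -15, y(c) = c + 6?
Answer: 240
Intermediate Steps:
y(c) = 6 + c
K(A, p) = 30 (K(A, p) = -2*(-15) = 30)
F(U) = 2*U² (F(U) = (2*U)*U = 2*U²)
K(15, ((-4 + 0)*2)*y(-4))*F(2) = 30*(2*2²) = 30*(2*4) = 30*8 = 240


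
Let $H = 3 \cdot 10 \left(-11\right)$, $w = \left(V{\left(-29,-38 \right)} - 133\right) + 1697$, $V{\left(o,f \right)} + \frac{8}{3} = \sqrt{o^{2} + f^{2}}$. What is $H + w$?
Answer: $\frac{3694}{3} + \sqrt{2285} \approx 1279.1$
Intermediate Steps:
$V{\left(o,f \right)} = - \frac{8}{3} + \sqrt{f^{2} + o^{2}}$ ($V{\left(o,f \right)} = - \frac{8}{3} + \sqrt{o^{2} + f^{2}} = - \frac{8}{3} + \sqrt{f^{2} + o^{2}}$)
$w = \frac{4684}{3} + \sqrt{2285}$ ($w = \left(\left(- \frac{8}{3} + \sqrt{\left(-38\right)^{2} + \left(-29\right)^{2}}\right) - 133\right) + 1697 = \left(\left(- \frac{8}{3} + \sqrt{1444 + 841}\right) - 133\right) + 1697 = \left(\left(- \frac{8}{3} + \sqrt{2285}\right) - 133\right) + 1697 = \left(- \frac{407}{3} + \sqrt{2285}\right) + 1697 = \frac{4684}{3} + \sqrt{2285} \approx 1609.1$)
$H = -330$ ($H = 30 \left(-11\right) = -330$)
$H + w = -330 + \left(\frac{4684}{3} + \sqrt{2285}\right) = \frac{3694}{3} + \sqrt{2285}$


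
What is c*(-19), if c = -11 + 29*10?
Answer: -5301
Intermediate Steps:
c = 279 (c = -11 + 290 = 279)
c*(-19) = 279*(-19) = -5301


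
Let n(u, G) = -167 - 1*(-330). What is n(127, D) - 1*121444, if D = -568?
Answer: -121281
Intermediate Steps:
n(u, G) = 163 (n(u, G) = -167 + 330 = 163)
n(127, D) - 1*121444 = 163 - 1*121444 = 163 - 121444 = -121281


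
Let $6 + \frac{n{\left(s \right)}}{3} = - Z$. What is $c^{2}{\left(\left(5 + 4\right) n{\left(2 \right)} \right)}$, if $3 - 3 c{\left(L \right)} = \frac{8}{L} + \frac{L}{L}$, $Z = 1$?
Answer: $\frac{148996}{321489} \approx 0.46346$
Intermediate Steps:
$n{\left(s \right)} = -21$ ($n{\left(s \right)} = -18 + 3 \left(\left(-1\right) 1\right) = -18 + 3 \left(-1\right) = -18 - 3 = -21$)
$c{\left(L \right)} = \frac{2}{3} - \frac{8}{3 L}$ ($c{\left(L \right)} = 1 - \frac{\frac{8}{L} + \frac{L}{L}}{3} = 1 - \frac{\frac{8}{L} + 1}{3} = 1 - \frac{1 + \frac{8}{L}}{3} = 1 - \left(\frac{1}{3} + \frac{8}{3 L}\right) = \frac{2}{3} - \frac{8}{3 L}$)
$c^{2}{\left(\left(5 + 4\right) n{\left(2 \right)} \right)} = \left(\frac{2 \left(-4 + \left(5 + 4\right) \left(-21\right)\right)}{3 \left(5 + 4\right) \left(-21\right)}\right)^{2} = \left(\frac{2 \left(-4 + 9 \left(-21\right)\right)}{3 \cdot 9 \left(-21\right)}\right)^{2} = \left(\frac{2 \left(-4 - 189\right)}{3 \left(-189\right)}\right)^{2} = \left(\frac{2}{3} \left(- \frac{1}{189}\right) \left(-193\right)\right)^{2} = \left(\frac{386}{567}\right)^{2} = \frac{148996}{321489}$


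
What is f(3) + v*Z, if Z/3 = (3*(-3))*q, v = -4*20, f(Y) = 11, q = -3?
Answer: -6469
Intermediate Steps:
v = -80
Z = 81 (Z = 3*((3*(-3))*(-3)) = 3*(-9*(-3)) = 3*27 = 81)
f(3) + v*Z = 11 - 80*81 = 11 - 6480 = -6469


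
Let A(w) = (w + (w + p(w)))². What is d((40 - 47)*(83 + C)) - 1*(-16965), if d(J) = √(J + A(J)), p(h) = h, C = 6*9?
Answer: 16965 + √8276170 ≈ 19842.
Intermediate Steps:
C = 54
A(w) = 9*w² (A(w) = (w + (w + w))² = (w + 2*w)² = (3*w)² = 9*w²)
d(J) = √(J + 9*J²)
d((40 - 47)*(83 + C)) - 1*(-16965) = √(((40 - 47)*(83 + 54))*(1 + 9*((40 - 47)*(83 + 54)))) - 1*(-16965) = √((-7*137)*(1 + 9*(-7*137))) + 16965 = √(-959*(1 + 9*(-959))) + 16965 = √(-959*(1 - 8631)) + 16965 = √(-959*(-8630)) + 16965 = √8276170 + 16965 = 16965 + √8276170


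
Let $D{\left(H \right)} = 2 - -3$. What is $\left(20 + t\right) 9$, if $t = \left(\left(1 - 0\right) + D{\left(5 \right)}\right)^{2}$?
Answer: $504$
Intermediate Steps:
$D{\left(H \right)} = 5$ ($D{\left(H \right)} = 2 + 3 = 5$)
$t = 36$ ($t = \left(\left(1 - 0\right) + 5\right)^{2} = \left(\left(1 + 0\right) + 5\right)^{2} = \left(1 + 5\right)^{2} = 6^{2} = 36$)
$\left(20 + t\right) 9 = \left(20 + 36\right) 9 = 56 \cdot 9 = 504$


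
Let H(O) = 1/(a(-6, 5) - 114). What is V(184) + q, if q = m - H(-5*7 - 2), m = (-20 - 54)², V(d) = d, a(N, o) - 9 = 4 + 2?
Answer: 560341/99 ≈ 5660.0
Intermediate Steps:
a(N, o) = 15 (a(N, o) = 9 + (4 + 2) = 9 + 6 = 15)
m = 5476 (m = (-74)² = 5476)
H(O) = -1/99 (H(O) = 1/(15 - 114) = 1/(-99) = -1/99)
q = 542125/99 (q = 5476 - 1*(-1/99) = 5476 + 1/99 = 542125/99 ≈ 5476.0)
V(184) + q = 184 + 542125/99 = 560341/99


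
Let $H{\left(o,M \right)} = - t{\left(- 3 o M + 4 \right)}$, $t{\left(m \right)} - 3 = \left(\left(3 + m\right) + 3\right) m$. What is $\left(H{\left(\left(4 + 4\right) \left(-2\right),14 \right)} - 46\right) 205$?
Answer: $-94521605$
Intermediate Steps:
$t{\left(m \right)} = 3 + m \left(6 + m\right)$ ($t{\left(m \right)} = 3 + \left(\left(3 + m\right) + 3\right) m = 3 + \left(6 + m\right) m = 3 + m \left(6 + m\right)$)
$H{\left(o,M \right)} = -27 - \left(4 - 3 M o\right)^{2} + 18 M o$ ($H{\left(o,M \right)} = - (3 + \left(- 3 o M + 4\right)^{2} + 6 \left(- 3 o M + 4\right)) = - (3 + \left(- 3 M o + 4\right)^{2} + 6 \left(- 3 M o + 4\right)) = - (3 + \left(4 - 3 M o\right)^{2} + 6 \left(4 - 3 M o\right)) = - (3 + \left(4 - 3 M o\right)^{2} - \left(-24 + 18 M o\right)) = - (27 + \left(4 - 3 M o\right)^{2} - 18 M o) = -27 - \left(4 - 3 M o\right)^{2} + 18 M o$)
$\left(H{\left(\left(4 + 4\right) \left(-2\right),14 \right)} - 46\right) 205 = \left(\left(-27 - \left(-4 + 3 \cdot 14 \left(4 + 4\right) \left(-2\right)\right)^{2} + 18 \cdot 14 \left(4 + 4\right) \left(-2\right)\right) - 46\right) 205 = \left(\left(-27 - \left(-4 + 3 \cdot 14 \cdot 8 \left(-2\right)\right)^{2} + 18 \cdot 14 \cdot 8 \left(-2\right)\right) - 46\right) 205 = \left(\left(-27 - \left(-4 + 3 \cdot 14 \left(-16\right)\right)^{2} + 18 \cdot 14 \left(-16\right)\right) - 46\right) 205 = \left(\left(-27 - \left(-4 - 672\right)^{2} - 4032\right) - 46\right) 205 = \left(\left(-27 - \left(-676\right)^{2} - 4032\right) - 46\right) 205 = \left(\left(-27 - 456976 - 4032\right) - 46\right) 205 = \left(-461035 - 46\right) 205 = \left(-461081\right) 205 = -94521605$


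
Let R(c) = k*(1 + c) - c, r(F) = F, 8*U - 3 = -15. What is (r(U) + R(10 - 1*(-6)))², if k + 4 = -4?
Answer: 94249/4 ≈ 23562.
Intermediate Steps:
U = -3/2 (U = 3/8 + (⅛)*(-15) = 3/8 - 15/8 = -3/2 ≈ -1.5000)
k = -8 (k = -4 - 4 = -8)
R(c) = -8 - 9*c (R(c) = -8*(1 + c) - c = (-8 - 8*c) - c = -8 - 9*c)
(r(U) + R(10 - 1*(-6)))² = (-3/2 + (-8 - 9*(10 - 1*(-6))))² = (-3/2 + (-8 - 9*(10 + 6)))² = (-3/2 + (-8 - 9*16))² = (-3/2 + (-8 - 144))² = (-3/2 - 152)² = (-307/2)² = 94249/4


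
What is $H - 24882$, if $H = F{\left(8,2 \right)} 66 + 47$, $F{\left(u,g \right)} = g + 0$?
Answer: $-24703$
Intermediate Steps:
$F{\left(u,g \right)} = g$
$H = 179$ ($H = 2 \cdot 66 + 47 = 132 + 47 = 179$)
$H - 24882 = 179 - 24882 = -24703$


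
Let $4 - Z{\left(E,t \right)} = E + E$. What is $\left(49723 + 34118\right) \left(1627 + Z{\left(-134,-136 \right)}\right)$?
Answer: $159214059$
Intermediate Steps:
$Z{\left(E,t \right)} = 4 - 2 E$ ($Z{\left(E,t \right)} = 4 - \left(E + E\right) = 4 - 2 E$)
$\left(49723 + 34118\right) \left(1627 + Z{\left(-134,-136 \right)}\right) = \left(49723 + 34118\right) \left(1627 + \left(4 - -268\right)\right) = 83841 \left(1627 + \left(4 + 268\right)\right) = 83841 \left(1627 + 272\right) = 83841 \cdot 1899 = 159214059$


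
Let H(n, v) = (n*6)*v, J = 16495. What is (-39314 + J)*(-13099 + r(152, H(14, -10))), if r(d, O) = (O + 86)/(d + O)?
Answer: 102815089101/344 ≈ 2.9888e+8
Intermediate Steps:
H(n, v) = 6*n*v (H(n, v) = (6*n)*v = 6*n*v)
r(d, O) = (86 + O)/(O + d)
(-39314 + J)*(-13099 + r(152, H(14, -10))) = (-39314 + 16495)*(-13099 + (86 + 6*14*(-10))/(6*14*(-10) + 152)) = -22819*(-13099 + (86 - 840)/(-840 + 152)) = -22819*(-13099 - 754/(-688)) = -22819*(-13099 - 1/688*(-754)) = -22819*(-13099 + 377/344) = -22819*(-4505679/344) = 102815089101/344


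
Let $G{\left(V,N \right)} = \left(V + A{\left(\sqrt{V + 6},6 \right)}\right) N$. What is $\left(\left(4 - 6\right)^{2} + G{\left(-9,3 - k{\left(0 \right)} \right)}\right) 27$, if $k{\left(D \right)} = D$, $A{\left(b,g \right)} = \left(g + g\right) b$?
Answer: $-621 + 972 i \sqrt{3} \approx -621.0 + 1683.6 i$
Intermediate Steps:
$A{\left(b,g \right)} = 2 b g$ ($A{\left(b,g \right)} = 2 g b = 2 b g$)
$G{\left(V,N \right)} = N \left(V + 12 \sqrt{6 + V}\right)$ ($G{\left(V,N \right)} = \left(V + 2 \sqrt{V + 6} \cdot 6\right) N = \left(V + 2 \sqrt{6 + V} 6\right) N = \left(V + 12 \sqrt{6 + V}\right) N = N \left(V + 12 \sqrt{6 + V}\right)$)
$\left(\left(4 - 6\right)^{2} + G{\left(-9,3 - k{\left(0 \right)} \right)}\right) 27 = \left(\left(4 - 6\right)^{2} + \left(3 - 0\right) \left(-9 + 12 \sqrt{6 - 9}\right)\right) 27 = \left(\left(-2\right)^{2} + \left(3 + 0\right) \left(-9 + 12 \sqrt{-3}\right)\right) 27 = \left(4 + 3 \left(-9 + 12 i \sqrt{3}\right)\right) 27 = \left(4 - \left(27 - 36 i \sqrt{3}\right)\right) 27 = \left(-23 + 36 i \sqrt{3}\right) 27 = -621 + 972 i \sqrt{3}$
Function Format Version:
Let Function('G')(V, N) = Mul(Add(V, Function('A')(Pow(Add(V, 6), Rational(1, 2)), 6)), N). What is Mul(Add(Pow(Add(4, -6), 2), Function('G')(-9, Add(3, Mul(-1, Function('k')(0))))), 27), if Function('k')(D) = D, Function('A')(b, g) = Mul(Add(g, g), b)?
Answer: Add(-621, Mul(972, I, Pow(3, Rational(1, 2)))) ≈ Add(-621.00, Mul(1683.6, I))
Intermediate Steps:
Function('A')(b, g) = Mul(2, b, g) (Function('A')(b, g) = Mul(Mul(2, g), b) = Mul(2, b, g))
Function('G')(V, N) = Mul(N, Add(V, Mul(12, Pow(Add(6, V), Rational(1, 2))))) (Function('G')(V, N) = Mul(Add(V, Mul(2, Pow(Add(V, 6), Rational(1, 2)), 6)), N) = Mul(Add(V, Mul(2, Pow(Add(6, V), Rational(1, 2)), 6)), N) = Mul(Add(V, Mul(12, Pow(Add(6, V), Rational(1, 2)))), N) = Mul(N, Add(V, Mul(12, Pow(Add(6, V), Rational(1, 2))))))
Mul(Add(Pow(Add(4, -6), 2), Function('G')(-9, Add(3, Mul(-1, Function('k')(0))))), 27) = Mul(Add(Pow(Add(4, -6), 2), Mul(Add(3, Mul(-1, 0)), Add(-9, Mul(12, Pow(Add(6, -9), Rational(1, 2)))))), 27) = Mul(Add(Pow(-2, 2), Mul(Add(3, 0), Add(-9, Mul(12, Pow(-3, Rational(1, 2)))))), 27) = Mul(Add(4, Mul(3, Add(-9, Mul(12, Mul(I, Pow(3, Rational(1, 2))))))), 27) = Mul(Add(4, Mul(3, Add(-9, Mul(12, I, Pow(3, Rational(1, 2)))))), 27) = Mul(Add(4, Add(-27, Mul(36, I, Pow(3, Rational(1, 2))))), 27) = Mul(Add(-23, Mul(36, I, Pow(3, Rational(1, 2)))), 27) = Add(-621, Mul(972, I, Pow(3, Rational(1, 2))))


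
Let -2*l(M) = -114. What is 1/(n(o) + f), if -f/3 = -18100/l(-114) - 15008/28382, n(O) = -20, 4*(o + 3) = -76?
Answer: 269629/251892248 ≈ 0.0010704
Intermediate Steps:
o = -22 (o = -3 + (¼)*(-76) = -3 - 19 = -22)
l(M) = 57 (l(M) = -½*(-114) = 57)
f = 257284828/269629 (f = -3*(-18100/57 - 15008/28382) = -3*(-18100*1/57 - 15008*1/28382) = -3*(-18100/57 - 7504/14191) = -3*(-257284828/808887) = 257284828/269629 ≈ 954.22)
1/(n(o) + f) = 1/(-20 + 257284828/269629) = 1/(251892248/269629) = 269629/251892248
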